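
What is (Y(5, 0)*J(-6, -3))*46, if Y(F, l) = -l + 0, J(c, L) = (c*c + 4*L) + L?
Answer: 0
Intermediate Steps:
J(c, L) = c**2 + 5*L (J(c, L) = (c**2 + 4*L) + L = c**2 + 5*L)
Y(F, l) = -l
(Y(5, 0)*J(-6, -3))*46 = ((-1*0)*((-6)**2 + 5*(-3)))*46 = (0*(36 - 15))*46 = (0*21)*46 = 0*46 = 0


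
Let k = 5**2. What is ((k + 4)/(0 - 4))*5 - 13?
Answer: -197/4 ≈ -49.250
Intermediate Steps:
k = 25
((k + 4)/(0 - 4))*5 - 13 = ((25 + 4)/(0 - 4))*5 - 13 = (29/(-4))*5 - 13 = (29*(-1/4))*5 - 13 = -29/4*5 - 13 = -145/4 - 13 = -197/4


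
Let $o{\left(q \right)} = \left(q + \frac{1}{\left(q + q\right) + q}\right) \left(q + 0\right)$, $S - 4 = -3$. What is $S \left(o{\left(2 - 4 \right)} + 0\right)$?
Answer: $\frac{13}{3} \approx 4.3333$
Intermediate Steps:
$S = 1$ ($S = 4 - 3 = 1$)
$o{\left(q \right)} = q \left(q + \frac{1}{3 q}\right)$ ($o{\left(q \right)} = \left(q + \frac{1}{2 q + q}\right) q = \left(q + \frac{1}{3 q}\right) q = q \left(q + \frac{1}{3 q}\right)$)
$S \left(o{\left(2 - 4 \right)} + 0\right) = 1 \left(\left(\frac{1}{3} + \left(2 - 4\right)^{2}\right) + 0\right) = 1 \left(\left(\frac{1}{3} + \left(-2\right)^{2}\right) + 0\right) = 1 \left(\left(\frac{1}{3} + 4\right) + 0\right) = 1 \left(\frac{13}{3} + 0\right) = 1 \cdot \frac{13}{3} = \frac{13}{3}$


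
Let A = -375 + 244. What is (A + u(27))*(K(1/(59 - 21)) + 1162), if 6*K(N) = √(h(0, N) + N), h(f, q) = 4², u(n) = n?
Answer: -120848 - 26*√23142/57 ≈ -1.2092e+5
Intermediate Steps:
A = -131
h(f, q) = 16
K(N) = √(16 + N)/6
(A + u(27))*(K(1/(59 - 21)) + 1162) = (-131 + 27)*(√(16 + 1/(59 - 21))/6 + 1162) = -104*(√(16 + 1/38)/6 + 1162) = -104*(√(609/38)/6 + 1162) = -104*((√23142/38)/6 + 1162) = -104*(√23142/228 + 1162) = -104*(1162 + √23142/228) = -120848 - 26*√23142/57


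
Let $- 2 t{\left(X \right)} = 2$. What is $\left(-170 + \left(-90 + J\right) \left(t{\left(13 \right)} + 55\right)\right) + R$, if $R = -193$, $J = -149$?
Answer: $-13269$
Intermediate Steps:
$t{\left(X \right)} = -1$ ($t{\left(X \right)} = \left(- \frac{1}{2}\right) 2 = -1$)
$\left(-170 + \left(-90 + J\right) \left(t{\left(13 \right)} + 55\right)\right) + R = \left(-170 + \left(-90 - 149\right) \left(-1 + 55\right)\right) - 193 = \left(-170 - 12906\right) - 193 = -13076 - 193 = -13269$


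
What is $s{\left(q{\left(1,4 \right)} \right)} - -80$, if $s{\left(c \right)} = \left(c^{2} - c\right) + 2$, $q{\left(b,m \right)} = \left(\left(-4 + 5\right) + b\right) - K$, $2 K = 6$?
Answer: $84$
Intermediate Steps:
$K = 3$ ($K = \frac{1}{2} \cdot 6 = 3$)
$q{\left(b,m \right)} = -2 + b$ ($q{\left(b,m \right)} = \left(\left(-4 + 5\right) + b\right) - 3 = \left(1 + b\right) - 3 = -2 + b$)
$s{\left(c \right)} = 2 + c^{2} - c$
$s{\left(q{\left(1,4 \right)} \right)} - -80 = \left(2 + \left(-2 + 1\right)^{2} - \left(-2 + 1\right)\right) - -80 = \left(2 + \left(-1\right)^{2} - -1\right) + 80 = \left(2 + 1 + 1\right) + 80 = 4 + 80 = 84$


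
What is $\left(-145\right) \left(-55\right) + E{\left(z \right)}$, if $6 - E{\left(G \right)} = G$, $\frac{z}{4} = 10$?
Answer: $7941$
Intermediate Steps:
$z = 40$ ($z = 4 \cdot 10 = 40$)
$E{\left(G \right)} = 6 - G$
$\left(-145\right) \left(-55\right) + E{\left(z \right)} = \left(-145\right) \left(-55\right) + \left(6 - 40\right) = 7975 + \left(6 - 40\right) = 7975 - 34 = 7941$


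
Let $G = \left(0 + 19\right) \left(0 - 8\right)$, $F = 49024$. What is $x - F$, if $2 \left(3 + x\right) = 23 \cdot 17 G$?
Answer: $-78743$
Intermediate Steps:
$G = -152$ ($G = 19 \left(-8\right) = -152$)
$x = -29719$ ($x = -3 + \frac{23 \cdot 17 \left(-152\right)}{2} = -3 + \frac{391 \left(-152\right)}{2} = -3 + \frac{1}{2} \left(-59432\right) = -3 - 29716 = -29719$)
$x - F = -29719 - 49024 = -78743$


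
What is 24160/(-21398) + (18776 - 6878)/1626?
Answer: 17942437/2899429 ≈ 6.1883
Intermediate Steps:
24160/(-21398) + (18776 - 6878)/1626 = 24160*(-1/21398) + 11898*(1/1626) = -12080/10699 + 1983/271 = 17942437/2899429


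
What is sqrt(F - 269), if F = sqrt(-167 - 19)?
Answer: sqrt(-269 + I*sqrt(186)) ≈ 0.4156 + 16.406*I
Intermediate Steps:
F = I*sqrt(186) (F = sqrt(-186) = I*sqrt(186) ≈ 13.638*I)
sqrt(F - 269) = sqrt(I*sqrt(186) - 269) = sqrt(-269 + I*sqrt(186))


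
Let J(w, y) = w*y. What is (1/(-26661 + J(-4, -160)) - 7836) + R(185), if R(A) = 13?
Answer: -203562284/26021 ≈ -7823.0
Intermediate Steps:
(1/(-26661 + J(-4, -160)) - 7836) + R(185) = (1/(-26661 - 4*(-160)) - 7836) + 13 = (1/(-26661 + 640) - 7836) + 13 = (1/(-26021) - 7836) + 13 = (-1/26021 - 7836) + 13 = -203900557/26021 + 13 = -203562284/26021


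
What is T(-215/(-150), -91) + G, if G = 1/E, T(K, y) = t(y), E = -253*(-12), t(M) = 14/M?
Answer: -6059/39468 ≈ -0.15352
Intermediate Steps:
E = 3036
T(K, y) = 14/y
G = 1/3036 ≈ 0.00032938
T(-215/(-150), -91) + G = 14/(-91) + 1/3036 = 14*(-1/91) + 1/3036 = -2/13 + 1/3036 = -6059/39468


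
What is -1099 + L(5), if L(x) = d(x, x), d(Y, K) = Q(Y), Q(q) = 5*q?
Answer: -1074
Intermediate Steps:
d(Y, K) = 5*Y
L(x) = 5*x
-1099 + L(5) = -1099 + 5*5 = -1099 + 25 = -1074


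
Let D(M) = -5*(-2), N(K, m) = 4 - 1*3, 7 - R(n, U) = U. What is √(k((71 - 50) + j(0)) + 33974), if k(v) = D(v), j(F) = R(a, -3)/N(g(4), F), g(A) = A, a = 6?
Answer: 24*√59 ≈ 184.35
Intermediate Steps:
R(n, U) = 7 - U
N(K, m) = 1 (N(K, m) = 4 - 3 = 1)
j(F) = 10 (j(F) = (7 - 1*(-3))/1 = (7 + 3)*1 = 10*1 = 10)
D(M) = 10
k(v) = 10
√(k((71 - 50) + j(0)) + 33974) = √(10 + 33974) = √33984 = 24*√59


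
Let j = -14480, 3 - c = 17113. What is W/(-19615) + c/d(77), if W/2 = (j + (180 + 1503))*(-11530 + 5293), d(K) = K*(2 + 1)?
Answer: -37210091368/4531065 ≈ -8212.2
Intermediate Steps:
c = -17110 (c = 3 - 1*17113 = 3 - 17113 = -17110)
d(K) = 3*K (d(K) = K*3 = 3*K)
W = 159629778 (W = 2*((-14480 + (180 + 1503))*(-11530 + 5293)) = 2*((-14480 + 1683)*(-6237)) = 2*(-12797*(-6237)) = 2*79814889 = 159629778)
W/(-19615) + c/d(77) = 159629778/(-19615) - 17110/(3*77) = 159629778*(-1/19615) - 17110/231 = -159629778/19615 - 17110*1/231 = -159629778/19615 - 17110/231 = -37210091368/4531065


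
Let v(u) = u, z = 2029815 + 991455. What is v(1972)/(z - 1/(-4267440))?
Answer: 8415391680/12893088448801 ≈ 0.00065271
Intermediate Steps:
z = 3021270
v(1972)/(z - 1/(-4267440)) = 1972/(3021270 - 1/(-4267440)) = 1972/(3021270 - 1*(-1/4267440)) = 1972/(3021270 + 1/4267440) = 1972/(12893088448801/4267440) = 1972*(4267440/12893088448801) = 8415391680/12893088448801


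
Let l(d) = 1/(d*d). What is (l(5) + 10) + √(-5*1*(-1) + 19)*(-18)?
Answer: 251/25 - 36*√6 ≈ -78.142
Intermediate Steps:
l(d) = d⁻² (l(d) = 1/(d²) = d⁻²)
(l(5) + 10) + √(-5*1*(-1) + 19)*(-18) = (5⁻² + 10) + √(-5*1*(-1) + 19)*(-18) = (1/25 + 10) + √(-5*(-1) + 19)*(-18) = 251/25 + √(5 + 19)*(-18) = 251/25 + √24*(-18) = 251/25 + (2*√6)*(-18) = 251/25 - 36*√6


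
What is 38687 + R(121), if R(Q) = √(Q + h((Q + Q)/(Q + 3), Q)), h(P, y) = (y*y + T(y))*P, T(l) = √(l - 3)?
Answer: 38687 + 11*√(911586 + 62*√118)/62 ≈ 38856.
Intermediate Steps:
T(l) = √(-3 + l)
h(P, y) = P*(y² + √(-3 + y)) (h(P, y) = (y*y + √(-3 + y))*P = (y² + √(-3 + y))*P = P*(y² + √(-3 + y)))
R(Q) = √(Q + 2*Q*(Q² + √(-3 + Q))/(3 + Q)) (R(Q) = √(Q + ((Q + Q)/(Q + 3))*(Q² + √(-3 + Q))) = √(Q + ((2*Q)/(3 + Q))*(Q² + √(-3 + Q))) = √(Q + (2*Q/(3 + Q))*(Q² + √(-3 + Q))) = √(Q + 2*Q*(Q² + √(-3 + Q))/(3 + Q)))
38687 + R(121) = 38687 + √(121*(3 + 121 + 2*121² + 2*√(-3 + 121))/(3 + 121)) = 38687 + √(121*(3 + 121 + 2*14641 + 2*√118)/124) = 38687 + √(121*(1/124)*(3 + 121 + 29282 + 2*√118)) = 38687 + √(121*(1/124)*(29406 + 2*√118)) = 38687 + √(1779063/62 + 121*√118/62)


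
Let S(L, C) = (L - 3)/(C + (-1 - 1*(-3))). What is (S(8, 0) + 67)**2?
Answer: 19321/4 ≈ 4830.3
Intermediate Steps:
S(L, C) = (-3 + L)/(2 + C) (S(L, C) = (-3 + L)/(C + (-1 + 3)) = (-3 + L)/(C + 2) = (-3 + L)/(2 + C))
(S(8, 0) + 67)**2 = ((-3 + 8)/(2 + 0) + 67)**2 = (5/2 + 67)**2 = (139/2)**2 = 19321/4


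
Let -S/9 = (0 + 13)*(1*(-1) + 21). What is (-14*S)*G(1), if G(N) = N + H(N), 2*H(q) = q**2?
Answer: 49140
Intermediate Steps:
H(q) = q**2/2
S = -2340 (S = -9*(0 + 13)*(1*(-1) + 21) = -117*(-1 + 21) = -117*20 = -9*260 = -2340)
G(N) = N + N**2/2
(-14*S)*G(1) = (-14*(-2340))*((1/2)*1*(2 + 1)) = 32760*((1/2)*1*3) = 32760*(3/2) = 49140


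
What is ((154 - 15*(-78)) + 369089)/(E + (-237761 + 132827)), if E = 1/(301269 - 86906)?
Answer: -79402841919/22493967041 ≈ -3.5300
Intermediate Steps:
E = 1/214363 ≈ 4.6650e-6
((154 - 15*(-78)) + 369089)/(E + (-237761 + 132827)) = ((154 - 15*(-78)) + 369089)/(1/214363 + (-237761 + 132827)) = ((154 + 1170) + 369089)/(1/214363 - 104934) = (1324 + 369089)/(-22493967041/214363) = 370413*(-214363/22493967041) = -79402841919/22493967041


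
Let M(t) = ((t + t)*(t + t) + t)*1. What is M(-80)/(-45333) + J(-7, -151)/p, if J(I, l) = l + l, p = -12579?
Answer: -102441838/190081269 ≈ -0.53894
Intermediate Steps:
J(I, l) = 2*l
M(t) = t + 4*t**2 (M(t) = ((2*t)*(2*t) + t)*1 = (4*t**2 + t)*1 = (t + 4*t**2)*1 = t + 4*t**2)
M(-80)/(-45333) + J(-7, -151)/p = -80*(1 + 4*(-80))/(-45333) + (2*(-151))/(-12579) = -80*(1 - 320)*(-1/45333) - 302*(-1/12579) = -80*(-319)*(-1/45333) + 302/12579 = 25520*(-1/45333) + 302/12579 = -25520/45333 + 302/12579 = -102441838/190081269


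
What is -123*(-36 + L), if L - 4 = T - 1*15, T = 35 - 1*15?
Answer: 3321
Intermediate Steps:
T = 20 (T = 35 - 15 = 20)
L = 9 (L = 4 + (20 - 1*15) = 4 + (20 - 15) = 4 + 5 = 9)
-123*(-36 + L) = -123*(-36 + 9) = -123*(-27) = 3321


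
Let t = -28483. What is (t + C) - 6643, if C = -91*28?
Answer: -37674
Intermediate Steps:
C = -2548
(t + C) - 6643 = (-28483 - 2548) - 6643 = -31031 - 6643 = -37674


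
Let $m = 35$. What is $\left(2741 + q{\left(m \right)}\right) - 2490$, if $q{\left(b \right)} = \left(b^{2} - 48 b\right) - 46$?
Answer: $-250$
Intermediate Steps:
$q{\left(b \right)} = -46 + b^{2} - 48 b$
$\left(2741 + q{\left(m \right)}\right) - 2490 = \left(2741 - \left(1726 - 1225\right)\right) - 2490 = \left(2741 - 501\right) - 2490 = 2240 - 2490 = -250$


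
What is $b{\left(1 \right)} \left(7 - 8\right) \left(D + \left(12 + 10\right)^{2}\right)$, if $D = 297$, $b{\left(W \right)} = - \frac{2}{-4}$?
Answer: $- \frac{781}{2} \approx -390.5$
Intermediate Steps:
$b{\left(W \right)} = \frac{1}{2}$ ($b{\left(W \right)} = \left(-2\right) \left(- \frac{1}{4}\right) = \frac{1}{2}$)
$b{\left(1 \right)} \left(7 - 8\right) \left(D + \left(12 + 10\right)^{2}\right) = \frac{7 - 8}{2} \left(297 + \left(12 + 10\right)^{2}\right) = \frac{1}{2} \left(-1\right) \left(297 + 22^{2}\right) = - \frac{297 + 484}{2} = \left(- \frac{1}{2}\right) 781 = - \frac{781}{2}$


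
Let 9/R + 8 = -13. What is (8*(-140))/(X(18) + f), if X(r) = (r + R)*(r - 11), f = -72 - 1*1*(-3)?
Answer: -560/27 ≈ -20.741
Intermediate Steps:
R = -3/7 (R = 9/(-8 - 13) = 9/(-21) = 9*(-1/21) = -3/7 ≈ -0.42857)
f = -69 (f = -72 - 1*(-3) = -72 + 3 = -69)
X(r) = (-11 + r)*(-3/7 + r) (X(r) = (r - 3/7)*(r - 11) = (-3/7 + r)*(-11 + r) = (-11 + r)*(-3/7 + r))
(8*(-140))/(X(18) + f) = (8*(-140))/((33/7 + 18² - 80/7*18) - 69) = -1120/((33/7 + 324 - 1440/7) - 69) = -1120/(123 - 69) = -1120/54 = -1120*1/54 = -560/27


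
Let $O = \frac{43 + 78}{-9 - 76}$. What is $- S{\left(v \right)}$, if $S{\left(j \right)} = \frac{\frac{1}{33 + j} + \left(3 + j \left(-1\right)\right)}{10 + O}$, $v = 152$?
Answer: $\frac{156196}{8991} \approx 17.372$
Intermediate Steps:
$O = - \frac{121}{85}$ ($O = \frac{121}{-85} = 121 \left(- \frac{1}{85}\right) = - \frac{121}{85} \approx -1.4235$)
$S{\left(j \right)} = \frac{85}{243} - \frac{85 j}{729} + \frac{85}{729 \left(33 + j\right)}$ ($S{\left(j \right)} = \frac{\frac{1}{33 + j} + \left(3 + j \left(-1\right)\right)}{10 - \frac{121}{85}} = \frac{\frac{1}{33 + j} - \left(-3 + j\right)}{\frac{729}{85}} = \left(3 + \frac{1}{33 + j} - j\right) \frac{85}{729} = \frac{85}{243} - \frac{85 j}{729} + \frac{85}{729 \left(33 + j\right)}$)
$- S{\left(v \right)} = - \frac{85 \left(100 - 152^{2} - 4560\right)}{729 \left(33 + 152\right)} = - \frac{85 \left(100 - 23104 - 4560\right)}{729 \cdot 185} = - \frac{85 \left(-27564\right)}{729 \cdot 185} = \left(-1\right) \left(- \frac{156196}{8991}\right) = \frac{156196}{8991}$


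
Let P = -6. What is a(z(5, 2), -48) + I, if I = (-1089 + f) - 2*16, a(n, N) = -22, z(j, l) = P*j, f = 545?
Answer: -598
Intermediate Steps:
z(j, l) = -6*j
I = -576 (I = (-1089 + 545) - 2*16 = -544 - 32 = -576)
a(z(5, 2), -48) + I = -22 - 576 = -598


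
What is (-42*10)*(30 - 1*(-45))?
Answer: -31500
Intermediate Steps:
(-42*10)*(30 - 1*(-45)) = -420*(30 + 45) = -420*75 = -31500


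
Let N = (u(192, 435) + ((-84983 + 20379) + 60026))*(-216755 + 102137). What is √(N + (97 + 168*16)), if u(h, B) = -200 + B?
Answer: √497788759 ≈ 22311.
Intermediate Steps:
N = 497785974 (N = ((-200 + 435) + ((-84983 + 20379) + 60026))*(-216755 + 102137) = (235 + (-64604 + 60026))*(-114618) = (235 - 4578)*(-114618) = -4343*(-114618) = 497785974)
√(N + (97 + 168*16)) = √(497785974 + (97 + 168*16)) = √(497785974 + (97 + 2688)) = √(497785974 + 2785) = √497788759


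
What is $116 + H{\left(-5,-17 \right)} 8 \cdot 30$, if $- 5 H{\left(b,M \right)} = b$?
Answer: $356$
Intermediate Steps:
$H{\left(b,M \right)} = - \frac{b}{5}$
$116 + H{\left(-5,-17 \right)} 8 \cdot 30 = 116 + \left(- \frac{1}{5}\right) \left(-5\right) 8 \cdot 30 = 116 + 1 \cdot 240 = 116 + 240 = 356$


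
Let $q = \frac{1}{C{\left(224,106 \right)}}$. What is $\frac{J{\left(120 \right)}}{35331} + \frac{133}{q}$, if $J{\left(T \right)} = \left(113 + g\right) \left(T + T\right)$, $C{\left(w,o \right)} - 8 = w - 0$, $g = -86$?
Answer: $\frac{363393272}{11777} \approx 30856.0$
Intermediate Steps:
$C{\left(w,o \right)} = 8 + w$ ($C{\left(w,o \right)} = 8 + \left(w - 0\right) = 8 + \left(w + 0\right) = 8 + w$)
$q = \frac{1}{232}$ ($q = \frac{1}{8 + 224} = \frac{1}{232} \approx 0.0043103$)
$J{\left(T \right)} = 54 T$ ($J{\left(T \right)} = \left(113 - 86\right) \left(T + T\right) = 27 \cdot 2 T = 54 T$)
$\frac{J{\left(120 \right)}}{35331} + \frac{133}{q} = \frac{54 \cdot 120}{35331} + 133 \frac{1}{\frac{1}{232}} = 6480 \cdot \frac{1}{35331} + 133 \cdot 232 = \frac{2160}{11777} + 30856 = \frac{363393272}{11777}$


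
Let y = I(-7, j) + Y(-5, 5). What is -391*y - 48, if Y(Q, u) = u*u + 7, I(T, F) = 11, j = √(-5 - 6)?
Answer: -16861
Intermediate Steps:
j = I*√11 (j = √(-11) = I*√11 ≈ 3.3166*I)
Y(Q, u) = 7 + u² (Y(Q, u) = u² + 7 = 7 + u²)
y = 43 (y = 11 + (7 + 5²) = 11 + (7 + 25) = 11 + 32 = 43)
-391*y - 48 = -391*43 - 48 = -16813 - 48 = -16861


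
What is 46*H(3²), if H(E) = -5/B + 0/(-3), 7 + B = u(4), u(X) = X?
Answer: 230/3 ≈ 76.667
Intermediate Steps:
B = -3 (B = -7 + 4 = -3)
H(E) = 5/3 (H(E) = -5/(-3) + 0/(-3) = -5*(-⅓) + 0*(-⅓) = 5/3 + 0 = 5/3)
46*H(3²) = 46*(5/3) = 230/3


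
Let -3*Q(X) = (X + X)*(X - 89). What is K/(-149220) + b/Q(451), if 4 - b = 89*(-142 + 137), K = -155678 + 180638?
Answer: -139183973/812065188 ≈ -0.17140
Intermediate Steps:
Q(X) = -2*X*(-89 + X)/3 (Q(X) = -(X + X)*(X - 89)/3 = -2*X*(-89 + X)/3)
K = 24960
b = 449 (b = 4 - 89*(-142 + 137) = 4 - 89*(-5) = 4 - 1*(-445) = 4 + 445 = 449)
K/(-149220) + b/Q(451) = 24960/(-149220) + 449/(((⅔)*451*(89 - 1*451))) = 24960*(-1/149220) + 449/(((⅔)*451*(89 - 451))) = -416/2487 + 449/(((⅔)*451*(-362))) = -416/2487 + 449/(-326524/3) = -416/2487 + 449*(-3/326524) = -416/2487 - 1347/326524 = -139183973/812065188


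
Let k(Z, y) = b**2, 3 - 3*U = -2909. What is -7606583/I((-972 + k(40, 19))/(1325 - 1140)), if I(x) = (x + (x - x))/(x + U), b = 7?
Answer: 313596597341/213 ≈ 1.4723e+9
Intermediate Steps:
U = 2912/3 (U = 1 - 1/3*(-2909) = 1 + 2909/3 = 2912/3 ≈ 970.67)
k(Z, y) = 49 (k(Z, y) = 7**2 = 49)
I(x) = x/(2912/3 + x) (I(x) = (x + (x - x))/(x + 2912/3) = (x + 0)/(2912/3 + x) = x/(2912/3 + x))
-7606583/I((-972 + k(40, 19))/(1325 - 1140)) = -7606583*(1325 - 1140)*(2912 + 3*((-972 + 49)/(1325 - 1140)))/(3*(-972 + 49)) = -7606583/(3*(-923/185)/(2912 + 3*(-923/185))) = -7606583/(3*(-923/185)/(2912 - 2769/185)) = -7606583/(3*(-923/185)/(535951/185)) = -7606583/(3*(-923/185)*(185/535951)) = -7606583/(-213/41227) = -7606583*(-41227/213) = 313596597341/213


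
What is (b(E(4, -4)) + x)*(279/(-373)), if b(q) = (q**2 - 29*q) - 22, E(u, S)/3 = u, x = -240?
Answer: 130014/373 ≈ 348.56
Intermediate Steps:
E(u, S) = 3*u
b(q) = -22 + q**2 - 29*q
(b(E(4, -4)) + x)*(279/(-373)) = ((-22 + (3*4)**2 - 87*4) - 240)*(279/(-373)) = ((-22 + 12**2 - 29*12) - 240)*(279*(-1/373)) = ((-22 + 144 - 348) - 240)*(-279/373) = (-226 - 240)*(-279/373) = -466*(-279/373) = 130014/373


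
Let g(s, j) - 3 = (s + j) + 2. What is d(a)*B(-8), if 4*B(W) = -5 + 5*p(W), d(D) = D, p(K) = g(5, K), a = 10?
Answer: 25/2 ≈ 12.500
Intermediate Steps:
g(s, j) = 5 + j + s (g(s, j) = 3 + ((s + j) + 2) = 3 + ((j + s) + 2) = 3 + (2 + j + s) = 5 + j + s)
p(K) = 10 + K (p(K) = 5 + K + 5 = 10 + K)
B(W) = 45/4 + 5*W/4 (B(W) = (-5 + 5*(10 + W))/4 = (-5 + (50 + 5*W))/4 = (45 + 5*W)/4 = 45/4 + 5*W/4)
d(a)*B(-8) = 10*(45/4 + (5/4)*(-8)) = 10*(45/4 - 10) = 10*(5/4) = 25/2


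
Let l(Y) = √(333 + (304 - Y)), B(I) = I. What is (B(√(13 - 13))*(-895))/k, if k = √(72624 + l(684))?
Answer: 0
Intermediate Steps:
l(Y) = √(637 - Y)
k = √(72624 + I*√47) (k = √(72624 + √(637 - 1*684)) = √(72624 + √(637 - 684)) = √(72624 + √(-47)) = √(72624 + I*√47) ≈ 269.49 + 0.013*I)
(B(√(13 - 13))*(-895))/k = (√(13 - 13)*(-895))/(√(72624 + I*√47)) = (√0*(-895))/√(72624 + I*√47) = (0*(-895))/√(72624 + I*√47) = 0/√(72624 + I*√47) = 0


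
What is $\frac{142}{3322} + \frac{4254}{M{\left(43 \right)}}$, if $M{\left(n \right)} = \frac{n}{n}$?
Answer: $\frac{7065965}{1661} \approx 4254.0$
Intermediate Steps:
$M{\left(n \right)} = 1$
$\frac{142}{3322} + \frac{4254}{M{\left(43 \right)}} = \frac{142}{3322} + \frac{4254}{1} = 142 \cdot \frac{1}{3322} + 4254 \cdot 1 = \frac{71}{1661} + 4254 = \frac{7065965}{1661}$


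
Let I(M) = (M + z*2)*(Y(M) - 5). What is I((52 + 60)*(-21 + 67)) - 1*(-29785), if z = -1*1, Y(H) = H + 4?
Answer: 26557435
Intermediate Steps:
Y(H) = 4 + H
z = -1
I(M) = (-1 + M)*(-2 + M) (I(M) = (M - 1*2)*((4 + M) - 5) = (M - 2)*(-1 + M) = (-2 + M)*(-1 + M) = (-1 + M)*(-2 + M))
I((52 + 60)*(-21 + 67)) - 1*(-29785) = (2 + ((52 + 60)*(-21 + 67))² - 3*(52 + 60)*(-21 + 67)) - 1*(-29785) = (2 + (112*46)² - 336*46) + 29785 = (2 + 5152² - 3*5152) + 29785 = (2 + 26543104 - 15456) + 29785 = 26527650 + 29785 = 26557435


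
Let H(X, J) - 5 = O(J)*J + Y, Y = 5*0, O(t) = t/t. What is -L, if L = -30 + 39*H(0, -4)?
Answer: -9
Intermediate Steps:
O(t) = 1
Y = 0
H(X, J) = 5 + J (H(X, J) = 5 + (1*J + 0) = 5 + (J + 0) = 5 + J)
L = 9 (L = -30 + 39*(5 - 4) = -30 + 39*1 = -30 + 39 = 9)
-L = -1*9 = -9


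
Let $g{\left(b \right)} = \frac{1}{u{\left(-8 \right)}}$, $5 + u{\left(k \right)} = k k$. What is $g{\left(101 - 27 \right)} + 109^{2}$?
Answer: $\frac{700980}{59} \approx 11881.0$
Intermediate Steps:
$u{\left(k \right)} = -5 + k^{2}$ ($u{\left(k \right)} = -5 + k k = -5 + k^{2}$)
$g{\left(b \right)} = \frac{1}{59}$ ($g{\left(b \right)} = \frac{1}{-5 + \left(-8\right)^{2}} = \frac{1}{-5 + 64} = \frac{1}{59}$)
$g{\left(101 - 27 \right)} + 109^{2} = \frac{1}{59} + 109^{2} = \frac{1}{59} + 11881 = \frac{700980}{59}$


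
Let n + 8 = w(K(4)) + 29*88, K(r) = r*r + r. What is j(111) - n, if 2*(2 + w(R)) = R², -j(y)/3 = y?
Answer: -3075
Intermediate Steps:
j(y) = -3*y
K(r) = r + r² (K(r) = r² + r = r + r²)
w(R) = -2 + R²/2
n = 2742 (n = -8 + ((-2 + (4*(1 + 4))²/2) + 29*88) = -8 + ((-2 + (4*5)²/2) + 2552) = -8 + ((-2 + (½)*20²) + 2552) = -8 + ((-2 + (½)*400) + 2552) = -8 + ((-2 + 200) + 2552) = -8 + (198 + 2552) = -8 + 2750 = 2742)
j(111) - n = -3*111 - 1*2742 = -333 - 2742 = -3075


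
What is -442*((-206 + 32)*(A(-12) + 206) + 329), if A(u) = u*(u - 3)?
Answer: 29541070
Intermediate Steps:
A(u) = u*(-3 + u)
-442*((-206 + 32)*(A(-12) + 206) + 329) = -442*((-206 + 32)*(-12*(-3 - 12) + 206) + 329) = -442*(-174*(-12*(-15) + 206) + 329) = -442*(-174*(180 + 206) + 329) = -442*(-174*386 + 329) = -442*(-67164 + 329) = -442*(-66835) = 29541070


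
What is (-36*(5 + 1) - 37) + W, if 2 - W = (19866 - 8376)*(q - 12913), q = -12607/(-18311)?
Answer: 2716660394579/18311 ≈ 1.4836e+8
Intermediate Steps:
q = 12607/18311 (q = -12607*(-1/18311) = 12607/18311 ≈ 0.68849)
W = 2716665027262/18311 (W = 2 - (19866 - 8376)*(12607/18311 - 12913) = 2 - 11490*(-236437336)/18311 = 2 - 1*(-2716664990640/18311) = 2 + 2716664990640/18311 = 2716665027262/18311 ≈ 1.4836e+8)
(-36*(5 + 1) - 37) + W = (-36*(5 + 1) - 37) + 2716665027262/18311 = (-36*6 - 37) + 2716665027262/18311 = (-216 - 37) + 2716665027262/18311 = -253 + 2716665027262/18311 = 2716660394579/18311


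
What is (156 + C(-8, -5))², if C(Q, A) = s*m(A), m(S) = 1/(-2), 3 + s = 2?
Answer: 97969/4 ≈ 24492.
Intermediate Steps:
s = -1 (s = -3 + 2 = -1)
m(S) = -½
C(Q, A) = ½ (C(Q, A) = -1*(-½) = ½)
(156 + C(-8, -5))² = (156 + ½)² = (313/2)² = 97969/4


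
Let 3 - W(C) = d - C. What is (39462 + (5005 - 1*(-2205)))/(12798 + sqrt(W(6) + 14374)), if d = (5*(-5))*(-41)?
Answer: 298654128/81887723 - 23336*sqrt(13358)/81887723 ≈ 3.6142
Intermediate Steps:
d = 1025 (d = -25*(-41) = 1025)
W(C) = -1022 + C (W(C) = 3 - (1025 - C) = 3 + (-1025 + C) = -1022 + C)
(39462 + (5005 - 1*(-2205)))/(12798 + sqrt(W(6) + 14374)) = (39462 + (5005 - 1*(-2205)))/(12798 + sqrt((-1022 + 6) + 14374)) = (39462 + (5005 + 2205))/(12798 + sqrt(-1016 + 14374)) = (39462 + 7210)/(12798 + sqrt(13358)) = 46672/(12798 + sqrt(13358))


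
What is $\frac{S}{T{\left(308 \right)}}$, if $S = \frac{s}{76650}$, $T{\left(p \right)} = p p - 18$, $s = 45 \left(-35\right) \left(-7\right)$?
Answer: $\frac{21}{13847516} \approx 1.5165 \cdot 10^{-6}$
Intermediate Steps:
$s = 11025$ ($s = \left(-1575\right) \left(-7\right) = 11025$)
$T{\left(p \right)} = -18 + p^{2}$ ($T{\left(p \right)} = p^{2} - 18 = -18 + p^{2}$)
$S = \frac{21}{146}$ ($S = \frac{11025}{76650} = 11025 \cdot \frac{1}{76650} = \frac{21}{146} \approx 0.14384$)
$\frac{S}{T{\left(308 \right)}} = \frac{21}{146 \left(-18 + 308^{2}\right)} = \frac{21}{146 \left(-18 + 94864\right)} = \frac{21}{146 \cdot 94846} = \frac{21}{146} \cdot \frac{1}{94846} = \frac{21}{13847516}$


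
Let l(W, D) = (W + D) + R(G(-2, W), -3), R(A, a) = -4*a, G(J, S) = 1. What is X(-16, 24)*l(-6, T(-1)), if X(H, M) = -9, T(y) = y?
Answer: -45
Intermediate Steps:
l(W, D) = 12 + D + W (l(W, D) = (W + D) - 4*(-3) = (D + W) + 12 = 12 + D + W)
X(-16, 24)*l(-6, T(-1)) = -9*(12 - 1 - 6) = -9*5 = -45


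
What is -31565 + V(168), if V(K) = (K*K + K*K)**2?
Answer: 3186345139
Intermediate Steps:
V(K) = 4*K**4 (V(K) = (K**2 + K**2)**2 = (2*K**2)**2 = 4*K**4)
-31565 + V(168) = -31565 + 4*168**4 = -31565 + 4*796594176 = -31565 + 3186376704 = 3186345139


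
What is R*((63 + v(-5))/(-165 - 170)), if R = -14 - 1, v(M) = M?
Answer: 174/67 ≈ 2.5970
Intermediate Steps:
R = -15
R*((63 + v(-5))/(-165 - 170)) = -15*(63 - 5)/(-165 - 170) = -870/(-335) = -870*(-1)/335 = -15*(-58/335) = 174/67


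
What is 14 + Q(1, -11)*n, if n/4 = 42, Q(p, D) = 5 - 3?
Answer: 350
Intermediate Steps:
Q(p, D) = 2
n = 168 (n = 4*42 = 168)
14 + Q(1, -11)*n = 14 + 2*168 = 14 + 336 = 350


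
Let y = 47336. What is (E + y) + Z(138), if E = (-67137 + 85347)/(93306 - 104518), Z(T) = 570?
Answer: 268551931/5606 ≈ 47904.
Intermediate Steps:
E = -9105/5606 (E = 18210/(-11212) = 18210*(-1/11212) = -9105/5606 ≈ -1.6242)
(E + y) + Z(138) = (-9105/5606 + 47336) + 570 = 265356511/5606 + 570 = 268551931/5606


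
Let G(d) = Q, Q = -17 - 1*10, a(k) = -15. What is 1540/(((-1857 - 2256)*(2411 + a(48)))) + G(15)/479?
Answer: -66703964/1180106073 ≈ -0.056524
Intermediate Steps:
Q = -27 (Q = -17 - 10 = -27)
G(d) = -27
1540/(((-1857 - 2256)*(2411 + a(48)))) + G(15)/479 = 1540/(((-1857 - 2256)*(2411 - 15))) - 27/479 = 1540/((-4113*2396)) - 27*1/479 = 1540/(-9854748) - 27/479 = 1540*(-1/9854748) - 27/479 = -385/2463687 - 27/479 = -66703964/1180106073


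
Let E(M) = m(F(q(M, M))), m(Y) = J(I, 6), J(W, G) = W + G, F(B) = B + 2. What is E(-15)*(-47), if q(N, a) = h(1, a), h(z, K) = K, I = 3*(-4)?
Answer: 282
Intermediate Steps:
I = -12
q(N, a) = a
F(B) = 2 + B
J(W, G) = G + W
m(Y) = -6 (m(Y) = 6 - 12 = -6)
E(M) = -6
E(-15)*(-47) = -6*(-47) = 282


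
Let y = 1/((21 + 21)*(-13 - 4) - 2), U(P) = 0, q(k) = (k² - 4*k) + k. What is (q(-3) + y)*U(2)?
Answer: 0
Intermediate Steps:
q(k) = k² - 3*k
y = -1/716 (y = 1/(42*(-17) - 2) = 1/(-714 - 2) = 1/(-716) = -1/716 ≈ -0.0013966)
(q(-3) + y)*U(2) = (-3*(-3 - 3) - 1/716)*0 = (-3*(-6) - 1/716)*0 = (18 - 1/716)*0 = (12887/716)*0 = 0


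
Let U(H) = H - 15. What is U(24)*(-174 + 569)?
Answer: 3555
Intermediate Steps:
U(H) = -15 + H
U(24)*(-174 + 569) = (-15 + 24)*(-174 + 569) = 9*395 = 3555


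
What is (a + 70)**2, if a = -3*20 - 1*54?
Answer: 1936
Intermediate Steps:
a = -114 (a = -60 - 54 = -114)
(a + 70)**2 = (-114 + 70)**2 = (-44)**2 = 1936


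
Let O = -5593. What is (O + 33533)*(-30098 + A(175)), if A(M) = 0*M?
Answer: -840938120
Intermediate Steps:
A(M) = 0
(O + 33533)*(-30098 + A(175)) = (-5593 + 33533)*(-30098 + 0) = 27940*(-30098) = -840938120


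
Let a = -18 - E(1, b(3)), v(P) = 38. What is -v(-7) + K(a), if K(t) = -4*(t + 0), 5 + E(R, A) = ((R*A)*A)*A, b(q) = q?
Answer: 122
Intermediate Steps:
E(R, A) = -5 + R*A**3 (E(R, A) = -5 + ((R*A)*A)*A = -5 + ((A*R)*A)*A = -5 + (R*A**2)*A = -5 + R*A**3)
a = -40 (a = -18 - (-5 + 1*3**3) = -18 - (-5 + 1*27) = -18 - (-5 + 27) = -18 - 1*22 = -18 - 22 = -40)
K(t) = -4*t
-v(-7) + K(a) = -1*38 - 4*(-40) = -38 + 160 = 122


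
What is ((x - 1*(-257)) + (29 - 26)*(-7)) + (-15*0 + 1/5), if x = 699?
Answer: 4676/5 ≈ 935.20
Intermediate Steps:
((x - 1*(-257)) + (29 - 26)*(-7)) + (-15*0 + 1/5) = ((699 - 1*(-257)) + (29 - 26)*(-7)) + (-15*0 + 1/5) = ((699 + 257) + 3*(-7)) + (0 + ⅕) = (956 - 21) + ⅕ = 935 + ⅕ = 4676/5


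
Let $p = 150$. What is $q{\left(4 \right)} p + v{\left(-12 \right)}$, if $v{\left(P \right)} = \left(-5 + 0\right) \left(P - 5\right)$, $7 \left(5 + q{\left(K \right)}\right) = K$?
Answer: $- \frac{4055}{7} \approx -579.29$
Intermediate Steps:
$q{\left(K \right)} = -5 + \frac{K}{7}$
$v{\left(P \right)} = 25 - 5 P$ ($v{\left(P \right)} = - 5 \left(-5 + P\right) = 25 - 5 P$)
$q{\left(4 \right)} p + v{\left(-12 \right)} = \left(-5 + \frac{1}{7} \cdot 4\right) 150 + \left(25 - -60\right) = \left(-5 + \frac{4}{7}\right) 150 + \left(25 + 60\right) = \left(- \frac{31}{7}\right) 150 + 85 = - \frac{4650}{7} + 85 = - \frac{4055}{7}$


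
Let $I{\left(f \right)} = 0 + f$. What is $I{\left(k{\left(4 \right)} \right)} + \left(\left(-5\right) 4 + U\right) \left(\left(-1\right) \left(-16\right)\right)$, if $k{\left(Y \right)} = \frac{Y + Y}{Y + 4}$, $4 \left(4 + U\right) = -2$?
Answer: $-391$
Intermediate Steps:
$U = - \frac{9}{2}$ ($U = -4 + \frac{1}{4} \left(-2\right) = -4 - \frac{1}{2} = - \frac{9}{2} \approx -4.5$)
$k{\left(Y \right)} = \frac{2 Y}{4 + Y}$
$I{\left(f \right)} = f$
$I{\left(k{\left(4 \right)} \right)} + \left(\left(-5\right) 4 + U\right) \left(\left(-1\right) \left(-16\right)\right) = 2 \cdot 4 \frac{1}{4 + 4} + \left(\left(-5\right) 4 - \frac{9}{2}\right) \left(\left(-1\right) \left(-16\right)\right) = 2 \cdot 4 \cdot \frac{1}{8} + \left(-20 - \frac{9}{2}\right) 16 = 2 \cdot 4 \cdot \frac{1}{8} - 392 = 1 - 392 = -391$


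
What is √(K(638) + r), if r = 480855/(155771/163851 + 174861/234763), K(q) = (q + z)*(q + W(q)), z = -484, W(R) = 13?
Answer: √408202350554317427612565546/32610208492 ≈ 619.56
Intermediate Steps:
K(q) = (-484 + q)*(13 + q) (K(q) = (q - 484)*(q + 13) = (-484 + q)*(13 + q))
r = 18496641670467615/65220416984 (r = 480855/(155771*(1/163851) + 174861*(1/234763)) = 480855/(155771/163851 + 174861/234763) = 480855/(65220416984/38466152313) = 480855*(38466152313/65220416984) = 18496641670467615/65220416984 ≈ 2.8360e+5)
√(K(638) + r) = √((-6292 + 638² - 471*638) + 18496641670467615/65220416984) = √((-6292 + 407044 - 300498) + 18496641670467615/65220416984) = √(100254 + 18496641670467615/65220416984) = √(25035249354781551/65220416984) = √408202350554317427612565546/32610208492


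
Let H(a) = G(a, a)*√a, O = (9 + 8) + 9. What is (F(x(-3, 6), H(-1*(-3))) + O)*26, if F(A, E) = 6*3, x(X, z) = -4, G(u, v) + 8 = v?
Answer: 1144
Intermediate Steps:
G(u, v) = -8 + v
O = 26 (O = 17 + 9 = 26)
H(a) = √a*(-8 + a) (H(a) = (-8 + a)*√a = √a*(-8 + a))
F(A, E) = 18
(F(x(-3, 6), H(-1*(-3))) + O)*26 = (18 + 26)*26 = 44*26 = 1144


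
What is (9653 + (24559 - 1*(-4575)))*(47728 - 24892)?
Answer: 885739932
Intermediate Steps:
(9653 + (24559 - 1*(-4575)))*(47728 - 24892) = (9653 + (24559 + 4575))*22836 = (9653 + 29134)*22836 = 38787*22836 = 885739932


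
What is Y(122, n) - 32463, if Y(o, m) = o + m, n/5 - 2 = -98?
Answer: -32821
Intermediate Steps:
n = -480 (n = 10 + 5*(-98) = 10 - 490 = -480)
Y(o, m) = m + o
Y(122, n) - 32463 = (-480 + 122) - 32463 = -358 - 32463 = -32821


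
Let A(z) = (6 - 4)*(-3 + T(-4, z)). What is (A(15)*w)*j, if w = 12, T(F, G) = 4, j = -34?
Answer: -816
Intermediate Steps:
A(z) = 2 (A(z) = (6 - 4)*(-3 + 4) = 2*1 = 2)
(A(15)*w)*j = (2*12)*(-34) = 24*(-34) = -816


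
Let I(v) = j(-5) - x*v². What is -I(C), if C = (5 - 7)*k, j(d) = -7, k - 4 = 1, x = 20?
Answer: 2007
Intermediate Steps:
k = 5 (k = 4 + 1 = 5)
C = -10 (C = (5 - 7)*5 = -2*5 = -10)
I(v) = -7 - 20*v²
-I(C) = -(-7 - 20*(-10)²) = -(-7 - 20*100) = -(-7 - 2000) = -1*(-2007) = 2007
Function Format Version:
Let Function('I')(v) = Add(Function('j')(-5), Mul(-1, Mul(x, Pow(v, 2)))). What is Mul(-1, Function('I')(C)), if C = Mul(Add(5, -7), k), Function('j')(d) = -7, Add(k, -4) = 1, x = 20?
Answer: 2007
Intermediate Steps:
k = 5 (k = Add(4, 1) = 5)
C = -10 (C = Mul(Add(5, -7), 5) = Mul(-2, 5) = -10)
Function('I')(v) = Add(-7, Mul(-20, Pow(v, 2))) (Function('I')(v) = Add(-7, Mul(-1, Mul(20, Pow(v, 2)))) = Add(-7, Mul(-20, Pow(v, 2))))
Mul(-1, Function('I')(C)) = Mul(-1, Add(-7, Mul(-20, Pow(-10, 2)))) = Mul(-1, Add(-7, Mul(-20, 100))) = Mul(-1, Add(-7, -2000)) = Mul(-1, -2007) = 2007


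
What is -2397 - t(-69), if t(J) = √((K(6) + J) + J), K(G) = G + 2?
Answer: -2397 - I*√130 ≈ -2397.0 - 11.402*I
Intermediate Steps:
K(G) = 2 + G
t(J) = √(8 + 2*J) (t(J) = √(((2 + 6) + J) + J) = √((8 + J) + J) = √(8 + 2*J))
-2397 - t(-69) = -2397 - √(8 + 2*(-69)) = -2397 - √(8 - 138) = -2397 - √(-130) = -2397 - I*√130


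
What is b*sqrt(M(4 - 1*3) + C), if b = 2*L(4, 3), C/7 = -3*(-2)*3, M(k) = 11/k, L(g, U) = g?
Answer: 8*sqrt(137) ≈ 93.638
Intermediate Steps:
C = 126 (C = 7*(-3*(-2)*3) = 7*(6*3) = 7*18 = 126)
b = 8 (b = 2*4 = 8)
b*sqrt(M(4 - 1*3) + C) = 8*sqrt(11/(4 - 1*3) + 126) = 8*sqrt(11/(4 - 3) + 126) = 8*sqrt(11/1 + 126) = 8*sqrt(11*1 + 126) = 8*sqrt(11 + 126) = 8*sqrt(137)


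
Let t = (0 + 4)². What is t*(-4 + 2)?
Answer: -32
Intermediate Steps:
t = 16 (t = 4² = 16)
t*(-4 + 2) = 16*(-4 + 2) = 16*(-2) = -32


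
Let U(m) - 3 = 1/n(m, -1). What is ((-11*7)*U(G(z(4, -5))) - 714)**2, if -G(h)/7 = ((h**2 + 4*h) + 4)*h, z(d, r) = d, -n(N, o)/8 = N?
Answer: 1185160999801/1327104 ≈ 8.9304e+5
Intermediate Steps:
n(N, o) = -8*N
G(h) = -7*h*(4 + h**2 + 4*h) (G(h) = -7*((h**2 + 4*h) + 4)*h = -7*(4 + h**2 + 4*h)*h = -7*h*(4 + h**2 + 4*h))
U(m) = 3 - 1/(8*m) (U(m) = 3 + 1/(-8*m) = 3 - 1/(8*m))
((-11*7)*U(G(z(4, -5))) - 714)**2 = ((-11*7)*(3 - (-1/(28*(4 + 4**2 + 4*4)))/8) - 714)**2 = (-77*(3 - (-1/(28*(4 + 16 + 16)))/8) - 714)**2 = (-77*(3 - 1/(8*((-7*4*36)))) - 714)**2 = (-77*(3 - 1/8/(-1008)) - 714)**2 = (-77*(3 - 1/8*(-1/1008)) - 714)**2 = (-77*(3 + 1/8064) - 714)**2 = (-77*24193/8064 - 714)**2 = (-266123/1152 - 714)**2 = (-1088651/1152)**2 = 1185160999801/1327104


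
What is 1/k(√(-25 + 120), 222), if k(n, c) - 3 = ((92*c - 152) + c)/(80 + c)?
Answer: 151/10700 ≈ 0.014112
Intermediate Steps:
k(n, c) = 3 + (-152 + 93*c)/(80 + c) (k(n, c) = 3 + ((92*c - 152) + c)/(80 + c) = 3 + ((-152 + 92*c) + c)/(80 + c) = 3 + (-152 + 93*c)/(80 + c))
1/k(√(-25 + 120), 222) = 1/(8*(11 + 12*222)/(80 + 222)) = 1/(8*(11 + 2664)/302) = 1/(8*(1/302)*2675) = 1/(10700/151) = 151/10700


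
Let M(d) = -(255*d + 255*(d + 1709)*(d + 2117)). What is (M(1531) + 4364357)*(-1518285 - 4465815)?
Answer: 18012162829996800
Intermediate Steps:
M(d) = -255*d - 255*(1709 + d)*(2117 + d) (M(d) = -(255*d + 255*(1709 + d)*(2117 + d)) = -255*(d + (1709 + d)*(2117 + d)) = -255*d - 255*(1709 + d)*(2117 + d))
(M(1531) + 4364357)*(-1518285 - 4465815) = ((-922578015 - 975885*1531 - 255*1531**2) + 4364357)*(-1518285 - 4465815) = ((-922578015 - 1494079935 - 255*2343961) + 4364357)*(-5984100) = ((-922578015 - 1494079935 - 597710055) + 4364357)*(-5984100) = (-3014368005 + 4364357)*(-5984100) = -3010003648*(-5984100) = 18012162829996800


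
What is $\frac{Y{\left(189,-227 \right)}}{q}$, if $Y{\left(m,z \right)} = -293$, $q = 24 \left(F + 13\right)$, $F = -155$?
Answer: $\frac{293}{3408} \approx 0.085974$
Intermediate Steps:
$q = -3408$ ($q = 24 \left(-155 + 13\right) = 24 \left(-142\right) = -3408$)
$\frac{Y{\left(189,-227 \right)}}{q} = - \frac{293}{-3408} = \left(-293\right) \left(- \frac{1}{3408}\right) = \frac{293}{3408}$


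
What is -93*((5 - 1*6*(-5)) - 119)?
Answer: 7812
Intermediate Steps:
-93*((5 - 1*6*(-5)) - 119) = -93*((5 - 6*(-5)) - 119) = -93*((5 + 30) - 119) = -93*(35 - 119) = -93*(-84) = 7812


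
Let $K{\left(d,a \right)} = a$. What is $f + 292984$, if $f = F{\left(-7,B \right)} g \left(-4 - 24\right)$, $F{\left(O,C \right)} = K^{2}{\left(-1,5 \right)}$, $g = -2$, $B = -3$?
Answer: $294384$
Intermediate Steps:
$F{\left(O,C \right)} = 25$ ($F{\left(O,C \right)} = 5^{2} = 25$)
$f = 1400$ ($f = 25 \left(-2\right) \left(-4 - 24\right) = - 50 \left(-4 - 24\right) = \left(-50\right) \left(-28\right) = 1400$)
$f + 292984 = 1400 + 292984 = 294384$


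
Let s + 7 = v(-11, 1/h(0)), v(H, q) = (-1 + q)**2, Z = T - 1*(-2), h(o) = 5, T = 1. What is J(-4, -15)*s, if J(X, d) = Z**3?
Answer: -4293/25 ≈ -171.72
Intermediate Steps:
Z = 3 (Z = 1 - 1*(-2) = 1 + 2 = 3)
J(X, d) = 27 (J(X, d) = 3**3 = 27)
s = -159/25 (s = -7 + (-1 + 1/5)**2 = -7 + (-4/5)**2 = -7 + 16/25 = -159/25 ≈ -6.3600)
J(-4, -15)*s = 27*(-159/25) = -4293/25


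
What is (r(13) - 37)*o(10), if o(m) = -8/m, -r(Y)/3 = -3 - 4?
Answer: 64/5 ≈ 12.800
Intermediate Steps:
r(Y) = 21 (r(Y) = -3*(-3 - 4) = -3*(-7) = 21)
(r(13) - 37)*o(10) = (21 - 37)*(-8/10) = -(-128)/10 = -16*(-⅘) = 64/5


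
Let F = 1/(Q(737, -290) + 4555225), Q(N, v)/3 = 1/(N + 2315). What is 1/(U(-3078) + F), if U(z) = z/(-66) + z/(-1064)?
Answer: 4281984384524/212083350894281 ≈ 0.020190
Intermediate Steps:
U(z) = -565*z/35112 (U(z) = z*(-1/66) + z*(-1/1064) = -z/66 - z/1064 = -565*z/35112)
Q(N, v) = 3/(2315 + N) (Q(N, v) = 3/(N + 2315) = 3/(2315 + N))
F = 3052/13902546703 (F = 1/(3/(2315 + 737) + 4555225) = 1/(3/3052 + 4555225) = 1/(13902546703/3052) = 3052/13902546703 ≈ 2.1953e-7)
1/(U(-3078) + F) = 1/(-565/35112*(-3078) + 3052/13902546703) = 1/(15255/308 + 3052/13902546703) = 1/(212083350894281/4281984384524) = 4281984384524/212083350894281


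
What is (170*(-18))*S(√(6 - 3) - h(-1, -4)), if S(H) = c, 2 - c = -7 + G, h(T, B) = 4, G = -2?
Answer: -33660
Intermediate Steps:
c = 11 (c = 2 - (-7 - 2) = 2 - 1*(-9) = 2 + 9 = 11)
S(H) = 11
(170*(-18))*S(√(6 - 3) - h(-1, -4)) = (170*(-18))*11 = -3060*11 = -33660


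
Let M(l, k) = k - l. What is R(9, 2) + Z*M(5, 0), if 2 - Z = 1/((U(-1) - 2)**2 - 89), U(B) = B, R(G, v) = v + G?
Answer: 15/16 ≈ 0.93750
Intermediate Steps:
R(G, v) = G + v
Z = 161/80 (Z = 2 - 1/((-1 - 2)**2 - 89) = 2 - 1/((-3)**2 - 89) = 2 - 1/(9 - 89) = 2 - 1/(-80) = 2 - 1*(-1/80) = 2 + 1/80 = 161/80 ≈ 2.0125)
R(9, 2) + Z*M(5, 0) = (9 + 2) + 161*(0 - 1*5)/80 = 11 + 161*(0 - 5)/80 = 11 + (161/80)*(-5) = 11 - 161/16 = 15/16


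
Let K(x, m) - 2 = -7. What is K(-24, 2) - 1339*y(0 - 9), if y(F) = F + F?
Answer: 24097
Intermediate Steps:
K(x, m) = -5 (K(x, m) = 2 - 7 = -5)
y(F) = 2*F
K(-24, 2) - 1339*y(0 - 9) = -5 - 2678*(0 - 9) = -5 - 2678*(-9) = -5 - 1339*(-18) = -5 + 24102 = 24097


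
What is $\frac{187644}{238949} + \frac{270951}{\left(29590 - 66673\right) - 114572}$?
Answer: $- \frac{36286319679}{36237810595} \approx -1.0013$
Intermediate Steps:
$\frac{187644}{238949} + \frac{270951}{\left(29590 - 66673\right) - 114572} = 187644 \cdot \frac{1}{238949} + \frac{270951}{-37083 - 114572} = \frac{187644}{238949} + \frac{270951}{-151655} = \frac{187644}{238949} + 270951 \left(- \frac{1}{151655}\right) = \frac{187644}{238949} - \frac{270951}{151655} = - \frac{36286319679}{36237810595}$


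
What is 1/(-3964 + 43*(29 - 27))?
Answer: -1/3878 ≈ -0.00025787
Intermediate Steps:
1/(-3964 + 43*(29 - 27)) = 1/(-3964 + 43*2) = 1/(-3964 + 86) = 1/(-3878) = -1/3878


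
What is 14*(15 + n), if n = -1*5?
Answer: 140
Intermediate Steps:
n = -5
14*(15 + n) = 14*(15 - 5) = 14*10 = 140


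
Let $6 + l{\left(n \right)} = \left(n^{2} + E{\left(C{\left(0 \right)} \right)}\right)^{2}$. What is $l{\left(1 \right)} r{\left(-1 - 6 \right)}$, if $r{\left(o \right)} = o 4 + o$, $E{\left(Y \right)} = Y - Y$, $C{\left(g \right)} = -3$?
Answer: $175$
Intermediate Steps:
$E{\left(Y \right)} = 0$
$r{\left(o \right)} = 5 o$ ($r{\left(o \right)} = 4 o + o = 5 o$)
$l{\left(n \right)} = -6 + n^{4}$ ($l{\left(n \right)} = -6 + \left(n^{2} + 0\right)^{2} = -6 + \left(n^{2}\right)^{2} = -6 + n^{4}$)
$l{\left(1 \right)} r{\left(-1 - 6 \right)} = \left(-6 + 1^{4}\right) 5 \left(-1 - 6\right) = \left(-6 + 1\right) 5 \left(-1 - 6\right) = - 5 \cdot 5 \left(-7\right) = \left(-5\right) \left(-35\right) = 175$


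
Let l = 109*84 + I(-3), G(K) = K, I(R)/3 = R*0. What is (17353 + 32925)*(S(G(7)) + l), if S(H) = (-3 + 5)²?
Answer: 460546480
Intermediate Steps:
I(R) = 0 (I(R) = 3*(R*0) = 3*0 = 0)
S(H) = 4 (S(H) = 2² = 4)
l = 9156 (l = 109*84 + 0 = 9156 + 0 = 9156)
(17353 + 32925)*(S(G(7)) + l) = (17353 + 32925)*(4 + 9156) = 50278*9160 = 460546480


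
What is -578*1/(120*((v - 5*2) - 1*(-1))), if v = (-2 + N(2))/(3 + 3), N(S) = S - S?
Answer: 289/560 ≈ 0.51607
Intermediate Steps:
N(S) = 0
v = -⅓ (v = (-2 + 0)/(3 + 3) = -2/6 = -2*⅙ = -⅓ ≈ -0.33333)
-578*1/(120*((v - 5*2) - 1*(-1))) = -578*1/(120*((-⅓ - 5*2) - 1*(-1))) = -578*1/(120*((-⅓ - 10) + 1)) = -578*1/(120*(-31/3 + 1)) = -578/(120*(-28/3)) = -578/(-1120) = -578*(-1/1120) = 289/560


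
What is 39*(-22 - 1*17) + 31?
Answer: -1490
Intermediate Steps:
39*(-22 - 1*17) + 31 = 39*(-22 - 17) + 31 = 39*(-39) + 31 = -1521 + 31 = -1490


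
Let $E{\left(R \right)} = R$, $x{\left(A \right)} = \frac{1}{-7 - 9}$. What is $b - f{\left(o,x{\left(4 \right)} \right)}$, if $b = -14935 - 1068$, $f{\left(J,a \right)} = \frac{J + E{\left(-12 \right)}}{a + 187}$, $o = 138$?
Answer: $- \frac{15955663}{997} \approx -16004.0$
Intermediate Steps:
$x{\left(A \right)} = - \frac{1}{16}$ ($x{\left(A \right)} = \frac{1}{-16} = - \frac{1}{16}$)
$f{\left(J,a \right)} = \frac{-12 + J}{187 + a}$ ($f{\left(J,a \right)} = \frac{J - 12}{a + 187} = \frac{-12 + J}{187 + a}$)
$b = -16003$ ($b = -14935 - 1068 = -16003$)
$b - f{\left(o,x{\left(4 \right)} \right)} = -16003 - \frac{-12 + 138}{187 - \frac{1}{16}} = -16003 - \frac{1}{\frac{2991}{16}} \cdot 126 = -16003 - \frac{16}{2991} \cdot 126 = -16003 - \frac{672}{997} = - \frac{15955663}{997}$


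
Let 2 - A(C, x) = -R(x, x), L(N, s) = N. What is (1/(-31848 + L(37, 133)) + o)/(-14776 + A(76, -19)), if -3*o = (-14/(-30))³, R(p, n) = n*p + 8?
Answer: 10921298/4639654231875 ≈ 2.3539e-6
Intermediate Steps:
R(p, n) = 8 + n*p
o = -343/10125 (o = -(-14/(-30))³/3 = -(-14*(-1/30))³/3 = -(7/15)³/3 = -⅓*343/3375 = -343/10125 ≈ -0.033877)
A(C, x) = 10 + x² (A(C, x) = 2 - (-1)*(8 + x*x) = 2 - (-1)*(8 + x²) = 2 - (-8 - x²) = 2 + (8 + x²) = 10 + x²)
(1/(-31848 + L(37, 133)) + o)/(-14776 + A(76, -19)) = (1/(-31848 + 37) - 343/10125)/(-14776 + (10 + (-19)²)) = (1/(-31811) - 343/10125)/(-14776 + (10 + 361)) = (-1/31811 - 343/10125)/(-14776 + 371) = -10921298/322086375/(-14405) = -10921298/322086375*(-1/14405) = 10921298/4639654231875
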